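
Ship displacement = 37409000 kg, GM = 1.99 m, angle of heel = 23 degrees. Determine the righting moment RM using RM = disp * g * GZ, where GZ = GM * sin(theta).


Formula: GZ = GM * sin(theta); RM = disp * g * GZ
Step 1 — GZ = 1.99 * sin(23°) = 1.99 * 0.390731 = 0.777555 m
Step 2 — RM = 37409000 * 9.81 * 0.777555 ≈ 285350000 N·m (5 s.f.)

285350000 N·m


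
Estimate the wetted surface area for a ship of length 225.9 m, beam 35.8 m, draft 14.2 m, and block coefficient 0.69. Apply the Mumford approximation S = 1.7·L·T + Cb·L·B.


Formula: S = 1.7*L*T + V/T with V = Cb*L*B*T, i.e. S = L * (1.7*T + Cb*B)
Step 1 — 1.7*T = 1.7 * 14.2 = 24.14 m
Step 2 — Cb*B = 0.69 * 35.8 = 24.702 m
Step 3 — 1.7*T + Cb*B = 24.14 + 24.702 = 48.842 m
Step 4 — S = 225.9 * 48.842 ≈ 11033 m^2 (5 s.f.)

11033 m^2


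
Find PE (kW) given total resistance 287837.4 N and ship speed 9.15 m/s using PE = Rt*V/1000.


Formula: PE = Rt * V / 1000 (kW)
Step 1 — PE (W) = 287837.4 * 9.15 = 2633712.21 W
Step 2 — PE (kW) = 2633712.21 / 1000 ≈ 2633.7 kW (5 s.f.)

2633.7 kW


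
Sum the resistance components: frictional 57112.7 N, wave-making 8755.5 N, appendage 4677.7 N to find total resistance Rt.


Formula: Rt = Rf + Rw + Ra
Substituting: Rt = 57112.7 + 8755.5 + 4677.7
Result: Rt = 70545.9 N

70545.9 N


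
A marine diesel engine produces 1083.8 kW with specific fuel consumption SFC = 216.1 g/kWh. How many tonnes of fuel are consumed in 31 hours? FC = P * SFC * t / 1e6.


Formula: FC (tonnes) = P * SFC * t / 1,000,000
Step 1 — P * SFC * t = 1083.8 * 216.1 * 31 = 7260484.58 g
Step 2 — FC (tonnes) = 7260484.58 / 1,000,000 ≈ 7.2605 tonnes (5 s.f.)

7.2605 tonnes


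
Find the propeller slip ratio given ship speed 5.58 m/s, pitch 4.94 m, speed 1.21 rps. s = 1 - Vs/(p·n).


Formula: s = 1 - Vs / (p * n)
Step 1 — p * n = 4.94 * 1.21 = 5.9774
Step 2 — Vs / (p*n) = 5.58 / 5.9774 = 0.933516 (6 d.p.)
Step 3 — s = 1 - 0.933516 = 0.066484

0.066484


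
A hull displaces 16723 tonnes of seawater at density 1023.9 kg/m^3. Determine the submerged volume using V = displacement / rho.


Formula: V = mass / rho
Step 1 — convert tonnes to kg: 16723 t * 1000 = 16723000 kg
Step 2 — V = 16723000 / 1023.9 ≈ 16333 m^3 (5 s.f.)

16333 m^3


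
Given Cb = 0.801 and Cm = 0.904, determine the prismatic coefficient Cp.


Formula: Cp = Cb / Cm
Substituting: Cp = 0.801 / 0.904
Result: Cp ≈ 0.88606 (5 s.f.)

0.88606


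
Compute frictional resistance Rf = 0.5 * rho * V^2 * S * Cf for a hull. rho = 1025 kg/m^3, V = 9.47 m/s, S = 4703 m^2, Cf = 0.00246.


Formula: Rf = 0.5 * rho * V^2 * S * Cf
Step 1 — V^2 = 9.47^2 = 89.6809
Step 2 — 0.5 * rho * V^2 = 0.5 * 1025 * 89.6809 = 45961.46125
Step 3 — Rf = 45961.46125 * 4703 * 0.00246 ≈ 531750 N (5 s.f.)

531750 N


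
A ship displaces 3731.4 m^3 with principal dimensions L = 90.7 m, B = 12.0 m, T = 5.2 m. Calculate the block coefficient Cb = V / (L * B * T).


Formula: Cb = V / (L * B * T)
Step 1 — L * B * T = 90.7 * 12.0 * 5.2 = 5659.68 m^3
Step 2 — Cb = 3731.4 / 5659.68 ≈ 0.65930 (5 s.f.)

0.65930


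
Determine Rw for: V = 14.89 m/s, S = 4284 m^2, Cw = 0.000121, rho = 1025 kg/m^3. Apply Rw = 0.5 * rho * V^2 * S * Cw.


Formula: Rw = 0.5 * rho * V^2 * S * Cw
Step 1 — V^2 = 14.89^2 = 221.7121
Step 2 — 0.5 * rho * V^2 = 0.5 * 1025 * 221.7121 = 113627.45125
Step 3 — Rw = 113627.45125 * 4284 * 0.000121 ≈ 58900 N (5 s.f.)

58900 N


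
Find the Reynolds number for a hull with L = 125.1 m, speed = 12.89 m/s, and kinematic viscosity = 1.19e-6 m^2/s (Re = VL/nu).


Formula: Re = V * L / nu
Step 1 — V * L = 12.89 * 125.1 = 1612.539 m^2/s
Step 2 — Re = 1612.539 / 1.19e-6 = 1.36e+09

1.36e+09


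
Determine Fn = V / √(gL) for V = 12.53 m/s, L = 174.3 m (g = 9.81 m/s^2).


Formula: Fn = V / sqrt(g * L)
Step 1 — g * L = 9.81 * 174.3 = 1709.883
Step 2 — sqrt(g * L) = sqrt(1709.883) = 41.350732
Step 3 — Fn = 12.53 / 41.350732 ≈ 0.30302 (5 s.f.)

0.30302


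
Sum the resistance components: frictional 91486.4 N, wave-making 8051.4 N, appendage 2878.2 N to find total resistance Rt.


Formula: Rt = Rf + Rw + Ra
Substituting: Rt = 91486.4 + 8051.4 + 2878.2
Result: Rt = 102416.0 N

102416.0 N


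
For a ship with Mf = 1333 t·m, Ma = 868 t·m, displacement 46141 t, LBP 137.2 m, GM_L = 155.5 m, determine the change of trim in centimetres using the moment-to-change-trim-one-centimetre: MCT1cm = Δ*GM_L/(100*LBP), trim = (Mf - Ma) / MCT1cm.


Formula: net trimming moment = Mf - Ma; MCT1cm = Δ*GM_L/(100*LBP); trim = net moment / MCT1cm
Step 1 — net trimming moment = 1333 - 868 = 465 t·m
Step 2 — MCT1cm = 46141 * 155.5 / (100 * 137.2) = 522.9538 t·m/cm
Step 3 — trim = 465 / 522.9538 ≈ 0.88918 cm (5 s.f.)

0.88918 cm


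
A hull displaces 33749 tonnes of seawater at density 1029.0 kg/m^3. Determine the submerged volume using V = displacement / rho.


Formula: V = mass / rho
Step 1 — convert tonnes to kg: 33749 t * 1000 = 33749000 kg
Step 2 — V = 33749000 / 1029.0 ≈ 32798 m^3 (5 s.f.)

32798 m^3


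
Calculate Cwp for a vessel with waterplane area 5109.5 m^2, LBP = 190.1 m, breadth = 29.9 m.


Formula: Cwp = Aw / (L * B)
Step 1 — L * B = 190.1 * 29.9 = 5683.99 m^2
Step 2 — Cwp = 5109.5 / 5683.99 ≈ 0.89893 (5 s.f.)

0.89893


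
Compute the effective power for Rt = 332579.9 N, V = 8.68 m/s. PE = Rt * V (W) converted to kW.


Formula: PE = Rt * V / 1000 (kW)
Step 1 — PE (W) = 332579.9 * 8.68 = 2886793.532 W
Step 2 — PE (kW) = 2886793.532 / 1000 ≈ 2886.8 kW (5 s.f.)

2886.8 kW


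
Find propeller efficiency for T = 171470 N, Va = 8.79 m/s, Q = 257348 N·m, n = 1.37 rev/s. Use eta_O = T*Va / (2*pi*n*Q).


Formula: eta = T * Va / (2 * pi * n * Q)
Step 1 — numerator = T * Va = 171470 * 8.79 = 1507221.3
Step 2 — 2 * pi * n = 2 * pi * 1.37 = 8.607964
Step 3 — denominator = 8.607964 * 257348 = 2215242.32
Step 4 — eta = 1507221.3 / 2215242.32 ≈ 0.68039 (5 s.f.)

0.68039


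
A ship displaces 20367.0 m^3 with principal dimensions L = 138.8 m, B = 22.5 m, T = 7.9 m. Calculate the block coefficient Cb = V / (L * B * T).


Formula: Cb = V / (L * B * T)
Step 1 — L * B * T = 138.8 * 22.5 * 7.9 = 24671.7 m^3
Step 2 — Cb = 20367.0 / 24671.7 ≈ 0.82552 (5 s.f.)

0.82552


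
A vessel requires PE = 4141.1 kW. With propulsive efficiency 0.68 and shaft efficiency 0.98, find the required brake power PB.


Formula: PB = PE / (eta_D * eta_S)
Step 1 — combined efficiency = eta_D * eta_S = 0.68 * 0.98 = 0.6664
Step 2 — PB = 4141.1 / 0.6664 ≈ 6214.1 kW (5 s.f.)

6214.1 kW


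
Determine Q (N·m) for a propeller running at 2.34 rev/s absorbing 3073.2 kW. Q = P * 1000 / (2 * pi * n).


Formula: Q = P_W / (2 * pi * n)
Step 1 — P_W = 3073.2 kW * 1000 = 3073200.0 W
Step 2 — 2 * pi * n = 2 * pi * 2.34 = 14.702654
Step 3 — Q = 3073200.0 / 14.702654 ≈ 209020 N·m (5 s.f.)

209020 N·m


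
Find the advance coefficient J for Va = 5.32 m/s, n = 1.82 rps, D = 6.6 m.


Formula: J = Va / (n * D)
Step 1 — n * D = 1.82 * 6.6 = 12.012
Step 2 — J = 5.32 / 12.012 ≈ 0.44289 (5 s.f.)

0.44289


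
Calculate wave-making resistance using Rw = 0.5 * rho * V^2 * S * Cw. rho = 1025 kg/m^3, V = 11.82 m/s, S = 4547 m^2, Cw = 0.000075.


Formula: Rw = 0.5 * rho * V^2 * S * Cw
Step 1 — V^2 = 11.82^2 = 139.7124
Step 2 — 0.5 * rho * V^2 = 0.5 * 1025 * 139.7124 = 71602.605
Step 3 — Rw = 71602.605 * 4547 * 0.000075 ≈ 24418 N (5 s.f.)

24418 N


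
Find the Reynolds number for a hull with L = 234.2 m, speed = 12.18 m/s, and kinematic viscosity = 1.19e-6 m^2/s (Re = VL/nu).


Formula: Re = V * L / nu
Step 1 — V * L = 12.18 * 234.2 = 2852.556 m^2/s
Step 2 — Re = 2852.556 / 1.19e-6 = 2.40e+09

2.40e+09


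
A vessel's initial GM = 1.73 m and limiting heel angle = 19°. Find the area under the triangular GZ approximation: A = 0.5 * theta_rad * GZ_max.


Formula: GZ_max = GM * sin(theta); Area = 0.5 * theta_rad * GZ_max
Step 1 — GZ_max = 1.73 * sin(19°) = 1.73 * 0.325568 = 0.563233 m
Step 2 — theta_rad = 19 * pi/180 = 0.331613 rad
Step 3 — Area = 0.5 * 0.331613 * 0.563233 ≈ 0.093388 m·rad (5 s.f.)

0.093388 m·rad


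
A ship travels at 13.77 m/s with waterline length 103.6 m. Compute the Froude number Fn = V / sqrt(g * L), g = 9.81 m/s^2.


Formula: Fn = V / sqrt(g * L)
Step 1 — g * L = 9.81 * 103.6 = 1016.316
Step 2 — sqrt(g * L) = sqrt(1016.316) = 31.879711
Step 3 — Fn = 13.77 / 31.879711 ≈ 0.43194 (5 s.f.)

0.43194


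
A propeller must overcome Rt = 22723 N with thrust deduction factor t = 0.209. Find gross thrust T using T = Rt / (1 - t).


Formula: T = Rt / (1 - t)
Step 1 — (1 - t) = 1 - 0.209 = 0.791
Step 2 — T = 22723 / 0.791 ≈ 28727 N (5 s.f.)

28727 N


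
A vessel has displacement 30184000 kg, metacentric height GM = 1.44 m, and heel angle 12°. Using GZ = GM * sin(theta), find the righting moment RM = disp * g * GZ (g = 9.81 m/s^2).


Formula: GZ = GM * sin(theta); RM = disp * g * GZ
Step 1 — GZ = 1.44 * sin(12°) = 1.44 * 0.207912 = 0.299393 m
Step 2 — RM = 30184000 * 9.81 * 0.299393 ≈ 88652000 N·m (5 s.f.)

88652000 N·m


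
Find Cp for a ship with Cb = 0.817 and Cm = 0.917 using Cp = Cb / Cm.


Formula: Cp = Cb / Cm
Substituting: Cp = 0.817 / 0.917
Result: Cp ≈ 0.89095 (5 s.f.)

0.89095


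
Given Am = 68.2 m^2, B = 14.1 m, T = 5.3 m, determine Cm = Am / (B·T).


Formula: Cm = Am / (B * T)
Step 1 — B * T = 14.1 * 5.3 = 74.73 m^2
Step 2 — Cm = 68.2 / 74.73 ≈ 0.91262 (5 s.f.)

0.91262


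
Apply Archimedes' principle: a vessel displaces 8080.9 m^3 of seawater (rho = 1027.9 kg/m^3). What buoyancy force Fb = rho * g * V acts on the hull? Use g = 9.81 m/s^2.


Formula: Fb = rho * g * V
Substituting: Fb = 1027.9 * 9.81 * 8080.9
Intermediate: 1027.9 * 9.81 = 10083.699
Result: Fb = 10083.699 * 8080.9 ≈ 81485000 N (5 s.f.)

81485000 N


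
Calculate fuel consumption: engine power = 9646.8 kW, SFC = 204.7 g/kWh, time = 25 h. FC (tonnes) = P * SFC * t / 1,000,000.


Formula: FC (tonnes) = P * SFC * t / 1,000,000
Step 1 — P * SFC * t = 9646.8 * 204.7 * 25 = 49367499.0 g
Step 2 — FC (tonnes) = 49367499.0 / 1,000,000 ≈ 49.367 tonnes (5 s.f.)

49.367 tonnes


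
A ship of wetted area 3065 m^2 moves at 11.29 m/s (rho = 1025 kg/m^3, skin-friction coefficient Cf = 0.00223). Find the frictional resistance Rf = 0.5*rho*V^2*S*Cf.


Formula: Rf = 0.5 * rho * V^2 * S * Cf
Step 1 — V^2 = 11.29^2 = 127.4641
Step 2 — 0.5 * rho * V^2 = 0.5 * 1025 * 127.4641 = 65325.35125
Step 3 — Rf = 65325.35125 * 3065 * 0.00223 ≈ 446500 N (5 s.f.)

446500 N


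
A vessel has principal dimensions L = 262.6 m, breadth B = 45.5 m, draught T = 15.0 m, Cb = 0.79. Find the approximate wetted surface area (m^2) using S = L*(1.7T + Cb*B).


Formula: S = 1.7*L*T + V/T with V = Cb*L*B*T, i.e. S = L * (1.7*T + Cb*B)
Step 1 — 1.7*T = 1.7 * 15.0 = 25.5 m
Step 2 — Cb*B = 0.79 * 45.5 = 35.945 m
Step 3 — 1.7*T + Cb*B = 25.5 + 35.945 = 61.445 m
Step 4 — S = 262.6 * 61.445 ≈ 16135 m^2 (5 s.f.)

16135 m^2


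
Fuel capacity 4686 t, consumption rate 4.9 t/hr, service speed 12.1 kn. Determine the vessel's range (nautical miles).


Formula: endurance = fuel / rate; range = endurance * speed
Step 1 — endurance = 4686 / 4.9 = 956.3265 hours
Step 2 — range = 956.3265 * 12.1 ≈ 11572 nautical miles (5 s.f.)

11572 NM


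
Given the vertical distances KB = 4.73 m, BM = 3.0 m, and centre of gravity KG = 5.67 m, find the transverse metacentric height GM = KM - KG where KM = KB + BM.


Formula: GM = KB + BM - KG
Step 1 — KM = KB + BM = 4.73 + 3.0 = 7.73 m
Step 2 — GM = KM - KG = 7.73 - 5.67 = 2.06 m

2.06 m


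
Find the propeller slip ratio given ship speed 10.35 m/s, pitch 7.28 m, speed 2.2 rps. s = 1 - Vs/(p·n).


Formula: s = 1 - Vs / (p * n)
Step 1 — p * n = 7.28 * 2.2 = 16.016
Step 2 — Vs / (p*n) = 10.35 / 16.016 = 0.646229 (6 d.p.)
Step 3 — s = 1 - 0.646229 = 0.353771

0.353771


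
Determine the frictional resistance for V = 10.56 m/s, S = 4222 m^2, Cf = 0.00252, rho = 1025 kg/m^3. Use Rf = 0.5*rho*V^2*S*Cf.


Formula: Rf = 0.5 * rho * V^2 * S * Cf
Step 1 — V^2 = 10.56^2 = 111.5136
Step 2 — 0.5 * rho * V^2 = 0.5 * 1025 * 111.5136 = 57150.72
Step 3 — Rf = 57150.72 * 4222 * 0.00252 ≈ 608050 N (5 s.f.)

608050 N


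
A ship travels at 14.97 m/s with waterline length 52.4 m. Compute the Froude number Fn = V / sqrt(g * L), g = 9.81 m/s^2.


Formula: Fn = V / sqrt(g * L)
Step 1 — g * L = 9.81 * 52.4 = 514.044
Step 2 — sqrt(g * L) = sqrt(514.044) = 22.672538
Step 3 — Fn = 14.97 / 22.672538 ≈ 0.66027 (5 s.f.)

0.66027


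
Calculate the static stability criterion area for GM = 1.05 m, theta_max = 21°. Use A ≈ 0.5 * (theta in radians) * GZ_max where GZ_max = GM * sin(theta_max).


Formula: GZ_max = GM * sin(theta); Area = 0.5 * theta_rad * GZ_max
Step 1 — GZ_max = 1.05 * sin(21°) = 1.05 * 0.358368 = 0.376286 m
Step 2 — theta_rad = 21 * pi/180 = 0.366519 rad
Step 3 — Area = 0.5 * 0.366519 * 0.376286 ≈ 0.068958 m·rad (5 s.f.)

0.068958 m·rad


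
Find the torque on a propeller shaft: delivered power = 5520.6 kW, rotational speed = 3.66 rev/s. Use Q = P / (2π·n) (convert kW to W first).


Formula: Q = P_W / (2 * pi * n)
Step 1 — P_W = 5520.6 kW * 1000 = 5520600.0 W
Step 2 — 2 * pi * n = 2 * pi * 3.66 = 22.996458
Step 3 — Q = 5520600.0 / 22.996458 ≈ 240060 N·m (5 s.f.)

240060 N·m


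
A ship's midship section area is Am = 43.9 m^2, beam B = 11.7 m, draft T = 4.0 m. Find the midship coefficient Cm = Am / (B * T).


Formula: Cm = Am / (B * T)
Step 1 — B * T = 11.7 * 4.0 = 46.8 m^2
Step 2 — Cm = 43.9 / 46.8 ≈ 0.93803 (5 s.f.)

0.93803


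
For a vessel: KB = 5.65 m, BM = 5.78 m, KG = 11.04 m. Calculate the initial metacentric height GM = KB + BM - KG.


Formula: GM = KB + BM - KG
Step 1 — KM = KB + BM = 5.65 + 5.78 = 11.43 m
Step 2 — GM = KM - KG = 11.43 - 11.04 = 0.39 m

0.39 m


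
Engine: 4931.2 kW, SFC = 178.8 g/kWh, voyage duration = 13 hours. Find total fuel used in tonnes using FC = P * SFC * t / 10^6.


Formula: FC (tonnes) = P * SFC * t / 1,000,000
Step 1 — P * SFC * t = 4931.2 * 178.8 * 13 = 11462081.28 g
Step 2 — FC (tonnes) = 11462081.28 / 1,000,000 ≈ 11.462 tonnes (5 s.f.)

11.462 tonnes


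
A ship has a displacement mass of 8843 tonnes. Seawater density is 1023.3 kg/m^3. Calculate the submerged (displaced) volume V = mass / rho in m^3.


Formula: V = mass / rho
Step 1 — convert tonnes to kg: 8843 t * 1000 = 8843000 kg
Step 2 — V = 8843000 / 1023.3 ≈ 8641.6 m^3 (5 s.f.)

8641.6 m^3


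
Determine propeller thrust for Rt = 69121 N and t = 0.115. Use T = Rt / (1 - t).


Formula: T = Rt / (1 - t)
Step 1 — (1 - t) = 1 - 0.115 = 0.885
Step 2 — T = 69121 / 0.885 ≈ 78103 N (5 s.f.)

78103 N


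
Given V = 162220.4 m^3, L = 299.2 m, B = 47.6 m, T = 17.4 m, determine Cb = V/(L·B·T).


Formula: Cb = V / (L * B * T)
Step 1 — L * B * T = 299.2 * 47.6 * 17.4 = 247809.408 m^3
Step 2 — Cb = 162220.4 / 247809.408 ≈ 0.65462 (5 s.f.)

0.65462


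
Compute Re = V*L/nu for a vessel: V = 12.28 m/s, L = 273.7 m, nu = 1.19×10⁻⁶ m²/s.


Formula: Re = V * L / nu
Step 1 — V * L = 12.28 * 273.7 = 3361.036 m^2/s
Step 2 — Re = 3361.036 / 1.19e-6 = 2.82e+09

2.82e+09


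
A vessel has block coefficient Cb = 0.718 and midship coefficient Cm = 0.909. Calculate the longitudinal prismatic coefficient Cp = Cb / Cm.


Formula: Cp = Cb / Cm
Substituting: Cp = 0.718 / 0.909
Result: Cp ≈ 0.78988 (5 s.f.)

0.78988


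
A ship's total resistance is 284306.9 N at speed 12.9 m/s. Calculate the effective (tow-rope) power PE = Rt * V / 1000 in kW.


Formula: PE = Rt * V / 1000 (kW)
Step 1 — PE (W) = 284306.9 * 12.9 = 3667559.01 W
Step 2 — PE (kW) = 3667559.01 / 1000 ≈ 3667.6 kW (5 s.f.)

3667.6 kW


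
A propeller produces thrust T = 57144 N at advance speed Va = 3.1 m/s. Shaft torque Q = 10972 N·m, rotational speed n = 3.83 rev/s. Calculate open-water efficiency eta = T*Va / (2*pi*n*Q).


Formula: eta = T * Va / (2 * pi * n * Q)
Step 1 — numerator = T * Va = 57144 * 3.1 = 177146.4
Step 2 — 2 * pi * n = 2 * pi * 3.83 = 24.0646
Step 3 — denominator = 24.0646 * 10972 = 264036.79
Step 4 — eta = 177146.4 / 264036.79 ≈ 0.67092 (5 s.f.)

0.67092


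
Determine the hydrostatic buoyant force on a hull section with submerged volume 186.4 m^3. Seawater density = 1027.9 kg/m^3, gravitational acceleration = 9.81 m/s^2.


Formula: Fb = rho * g * V
Substituting: Fb = 1027.9 * 9.81 * 186.4
Intermediate: 1027.9 * 9.81 = 10083.699
Result: Fb = 10083.699 * 186.4 ≈ 1879600 N (5 s.f.)

1879600 N


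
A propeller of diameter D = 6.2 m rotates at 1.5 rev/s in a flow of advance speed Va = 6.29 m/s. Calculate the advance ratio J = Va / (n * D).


Formula: J = Va / (n * D)
Step 1 — n * D = 1.5 * 6.2 = 9.3
Step 2 — J = 6.29 / 9.3 ≈ 0.67634 (5 s.f.)

0.67634


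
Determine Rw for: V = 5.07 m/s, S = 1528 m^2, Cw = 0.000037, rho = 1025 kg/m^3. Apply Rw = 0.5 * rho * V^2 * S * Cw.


Formula: Rw = 0.5 * rho * V^2 * S * Cw
Step 1 — V^2 = 5.07^2 = 25.7049
Step 2 — 0.5 * rho * V^2 = 0.5 * 1025 * 25.7049 = 13173.76125
Step 3 — Rw = 13173.76125 * 1528 * 0.000037 ≈ 744.79 N (5 s.f.)

744.79 N


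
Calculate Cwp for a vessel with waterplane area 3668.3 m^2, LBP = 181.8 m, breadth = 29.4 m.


Formula: Cwp = Aw / (L * B)
Step 1 — L * B = 181.8 * 29.4 = 5344.92 m^2
Step 2 — Cwp = 3668.3 / 5344.92 ≈ 0.68632 (5 s.f.)

0.68632


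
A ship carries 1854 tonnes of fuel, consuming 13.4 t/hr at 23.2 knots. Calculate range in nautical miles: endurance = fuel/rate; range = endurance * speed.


Formula: endurance = fuel / rate; range = endurance * speed
Step 1 — endurance = 1854 / 13.4 = 138.3582 hours
Step 2 — range = 138.3582 * 23.2 ≈ 3209.9 nautical miles (5 s.f.)

3209.9 NM


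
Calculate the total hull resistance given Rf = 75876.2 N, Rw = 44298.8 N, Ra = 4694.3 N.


Formula: Rt = Rf + Rw + Ra
Substituting: Rt = 75876.2 + 44298.8 + 4694.3
Result: Rt = 124869.3 N

124869.3 N


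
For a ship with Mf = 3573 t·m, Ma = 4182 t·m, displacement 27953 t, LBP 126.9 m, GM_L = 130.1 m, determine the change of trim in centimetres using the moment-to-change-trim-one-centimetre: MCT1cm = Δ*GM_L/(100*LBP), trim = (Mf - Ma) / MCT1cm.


Formula: net trimming moment = Mf - Ma; MCT1cm = Δ*GM_L/(100*LBP); trim = net moment / MCT1cm
Step 1 — net trimming moment = 3573 - 4182 = -609 t·m
Step 2 — MCT1cm = 27953 * 130.1 / (100 * 126.9) = 286.5788 t·m/cm
Step 3 — trim = -609 / 286.5788 ≈ -2.1251 cm (5 s.f.)

-2.1251 cm


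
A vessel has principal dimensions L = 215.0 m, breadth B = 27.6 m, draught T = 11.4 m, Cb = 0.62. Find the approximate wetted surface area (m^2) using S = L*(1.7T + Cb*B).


Formula: S = 1.7*L*T + V/T with V = Cb*L*B*T, i.e. S = L * (1.7*T + Cb*B)
Step 1 — 1.7*T = 1.7 * 11.4 = 19.38 m
Step 2 — Cb*B = 0.62 * 27.6 = 17.112 m
Step 3 — 1.7*T + Cb*B = 19.38 + 17.112 = 36.492 m
Step 4 — S = 215.0 * 36.492 ≈ 7845.8 m^2 (5 s.f.)

7845.8 m^2


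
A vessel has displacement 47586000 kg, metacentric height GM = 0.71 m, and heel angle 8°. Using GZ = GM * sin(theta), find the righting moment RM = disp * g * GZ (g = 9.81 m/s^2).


Formula: GZ = GM * sin(theta); RM = disp * g * GZ
Step 1 — GZ = 0.71 * sin(8°) = 0.71 * 0.139173 = 0.098813 m
Step 2 — RM = 47586000 * 9.81 * 0.098813 ≈ 46128000 N·m (5 s.f.)

46128000 N·m


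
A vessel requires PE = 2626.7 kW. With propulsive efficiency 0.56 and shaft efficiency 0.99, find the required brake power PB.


Formula: PB = PE / (eta_D * eta_S)
Step 1 — combined efficiency = eta_D * eta_S = 0.56 * 0.99 = 0.5544
Step 2 — PB = 2626.7 / 0.5544 ≈ 4737.9 kW (5 s.f.)

4737.9 kW


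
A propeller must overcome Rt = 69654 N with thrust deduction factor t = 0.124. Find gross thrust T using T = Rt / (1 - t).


Formula: T = Rt / (1 - t)
Step 1 — (1 - t) = 1 - 0.124 = 0.876
Step 2 — T = 69654 / 0.876 ≈ 79514 N (5 s.f.)

79514 N


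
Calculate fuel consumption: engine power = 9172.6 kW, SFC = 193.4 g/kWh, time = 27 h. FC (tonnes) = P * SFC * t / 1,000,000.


Formula: FC (tonnes) = P * SFC * t / 1,000,000
Step 1 — P * SFC * t = 9172.6 * 193.4 * 27 = 47897482.68 g
Step 2 — FC (tonnes) = 47897482.68 / 1,000,000 ≈ 47.897 tonnes (5 s.f.)

47.897 tonnes


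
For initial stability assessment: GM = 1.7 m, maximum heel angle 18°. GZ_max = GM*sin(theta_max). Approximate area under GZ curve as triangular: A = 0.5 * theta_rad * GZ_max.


Formula: GZ_max = GM * sin(theta); Area = 0.5 * theta_rad * GZ_max
Step 1 — GZ_max = 1.7 * sin(18°) = 1.7 * 0.309017 = 0.525329 m
Step 2 — theta_rad = 18 * pi/180 = 0.314159 rad
Step 3 — Area = 0.5 * 0.314159 * 0.525329 ≈ 0.082518 m·rad (5 s.f.)

0.082518 m·rad


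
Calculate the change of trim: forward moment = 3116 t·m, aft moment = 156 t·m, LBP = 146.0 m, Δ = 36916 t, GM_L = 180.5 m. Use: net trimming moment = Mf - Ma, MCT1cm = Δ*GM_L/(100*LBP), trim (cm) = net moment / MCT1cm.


Formula: net trimming moment = Mf - Ma; MCT1cm = Δ*GM_L/(100*LBP); trim = net moment / MCT1cm
Step 1 — net trimming moment = 3116 - 156 = 2960 t·m
Step 2 — MCT1cm = 36916 * 180.5 / (100 * 146.0) = 456.393 t·m/cm
Step 3 — trim = 2960 / 456.393 ≈ 6.4856 cm (5 s.f.)

6.4856 cm


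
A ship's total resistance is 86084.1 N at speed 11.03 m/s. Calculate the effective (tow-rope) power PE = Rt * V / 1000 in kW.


Formula: PE = Rt * V / 1000 (kW)
Step 1 — PE (W) = 86084.1 * 11.03 = 949507.623 W
Step 2 — PE (kW) = 949507.623 / 1000 ≈ 949.51 kW (5 s.f.)

949.51 kW


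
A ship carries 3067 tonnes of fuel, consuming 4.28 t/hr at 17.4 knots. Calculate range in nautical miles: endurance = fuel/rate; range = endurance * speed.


Formula: endurance = fuel / rate; range = endurance * speed
Step 1 — endurance = 3067 / 4.28 = 716.5888 hours
Step 2 — range = 716.5888 * 17.4 ≈ 12469 nautical miles (5 s.f.)

12469 NM


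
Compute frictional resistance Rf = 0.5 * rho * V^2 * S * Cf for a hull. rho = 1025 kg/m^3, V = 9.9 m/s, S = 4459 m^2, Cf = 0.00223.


Formula: Rf = 0.5 * rho * V^2 * S * Cf
Step 1 — V^2 = 9.9^2 = 98.01
Step 2 — 0.5 * rho * V^2 = 0.5 * 1025 * 98.01 = 50230.125
Step 3 — Rf = 50230.125 * 4459 * 0.00223 ≈ 499470 N (5 s.f.)

499470 N


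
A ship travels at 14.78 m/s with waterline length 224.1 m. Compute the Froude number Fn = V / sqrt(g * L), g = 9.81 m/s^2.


Formula: Fn = V / sqrt(g * L)
Step 1 — g * L = 9.81 * 224.1 = 2198.421
Step 2 — sqrt(g * L) = sqrt(2198.421) = 46.887322
Step 3 — Fn = 14.78 / 46.887322 ≈ 0.31522 (5 s.f.)

0.31522


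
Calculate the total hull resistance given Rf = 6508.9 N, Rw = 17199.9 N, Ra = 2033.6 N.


Formula: Rt = Rf + Rw + Ra
Substituting: Rt = 6508.9 + 17199.9 + 2033.6
Result: Rt = 25742.4 N

25742.4 N


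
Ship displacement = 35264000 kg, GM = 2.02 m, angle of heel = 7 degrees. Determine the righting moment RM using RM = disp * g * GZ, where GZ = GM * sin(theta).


Formula: GZ = GM * sin(theta); RM = disp * g * GZ
Step 1 — GZ = 2.02 * sin(7°) = 2.02 * 0.121869 = 0.246175 m
Step 2 — RM = 35264000 * 9.81 * 0.246175 ≈ 85162000 N·m (5 s.f.)

85162000 N·m


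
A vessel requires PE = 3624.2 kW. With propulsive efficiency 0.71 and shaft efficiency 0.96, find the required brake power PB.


Formula: PB = PE / (eta_D * eta_S)
Step 1 — combined efficiency = eta_D * eta_S = 0.71 * 0.96 = 0.6816
Step 2 — PB = 3624.2 / 0.6816 ≈ 5317.2 kW (5 s.f.)

5317.2 kW


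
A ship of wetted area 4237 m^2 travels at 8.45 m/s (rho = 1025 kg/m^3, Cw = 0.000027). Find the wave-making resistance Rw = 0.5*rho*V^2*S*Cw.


Formula: Rw = 0.5 * rho * V^2 * S * Cw
Step 1 — V^2 = 8.45^2 = 71.4025
Step 2 — 0.5 * rho * V^2 = 0.5 * 1025 * 71.4025 = 36593.78125
Step 3 — Rw = 36593.78125 * 4237 * 0.000027 ≈ 4186.3 N (5 s.f.)

4186.3 N


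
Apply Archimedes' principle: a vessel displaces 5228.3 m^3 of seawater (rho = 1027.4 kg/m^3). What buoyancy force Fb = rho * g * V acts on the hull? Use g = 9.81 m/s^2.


Formula: Fb = rho * g * V
Substituting: Fb = 1027.4 * 9.81 * 5228.3
Intermediate: 1027.4 * 9.81 = 10078.794
Result: Fb = 10078.794 * 5228.3 ≈ 52695000 N (5 s.f.)

52695000 N


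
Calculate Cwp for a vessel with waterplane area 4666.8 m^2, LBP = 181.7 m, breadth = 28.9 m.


Formula: Cwp = Aw / (L * B)
Step 1 — L * B = 181.7 * 28.9 = 5251.13 m^2
Step 2 — Cwp = 4666.8 / 5251.13 ≈ 0.88872 (5 s.f.)

0.88872


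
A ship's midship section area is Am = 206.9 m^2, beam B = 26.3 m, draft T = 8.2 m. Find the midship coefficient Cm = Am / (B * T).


Formula: Cm = Am / (B * T)
Step 1 — B * T = 26.3 * 8.2 = 215.66 m^2
Step 2 — Cm = 206.9 / 215.66 ≈ 0.95938 (5 s.f.)

0.95938


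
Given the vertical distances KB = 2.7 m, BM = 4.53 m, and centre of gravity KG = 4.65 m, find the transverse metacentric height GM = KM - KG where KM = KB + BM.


Formula: GM = KB + BM - KG
Step 1 — KM = KB + BM = 2.7 + 4.53 = 7.23 m
Step 2 — GM = KM - KG = 7.23 - 4.65 = 2.58 m

2.58 m


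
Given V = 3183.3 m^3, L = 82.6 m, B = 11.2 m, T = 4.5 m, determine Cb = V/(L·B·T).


Formula: Cb = V / (L * B * T)
Step 1 — L * B * T = 82.6 * 11.2 * 4.5 = 4163.04 m^3
Step 2 — Cb = 3183.3 / 4163.04 ≈ 0.76466 (5 s.f.)

0.76466


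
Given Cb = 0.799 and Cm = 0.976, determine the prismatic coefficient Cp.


Formula: Cp = Cb / Cm
Substituting: Cp = 0.799 / 0.976
Result: Cp ≈ 0.81865 (5 s.f.)

0.81865


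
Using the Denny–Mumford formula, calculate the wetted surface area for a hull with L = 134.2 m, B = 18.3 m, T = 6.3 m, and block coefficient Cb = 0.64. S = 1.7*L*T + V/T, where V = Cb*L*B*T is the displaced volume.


Formula: S = 1.7*L*T + V/T with V = Cb*L*B*T, i.e. S = L * (1.7*T + Cb*B)
Step 1 — 1.7*T = 1.7 * 6.3 = 10.71 m
Step 2 — Cb*B = 0.64 * 18.3 = 11.712 m
Step 3 — 1.7*T + Cb*B = 10.71 + 11.712 = 22.422 m
Step 4 — S = 134.2 * 22.422 ≈ 3009.0 m^2 (5 s.f.)

3009.0 m^2


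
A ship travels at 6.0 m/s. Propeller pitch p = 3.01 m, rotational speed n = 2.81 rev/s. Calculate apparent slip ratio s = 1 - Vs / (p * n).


Formula: s = 1 - Vs / (p * n)
Step 1 — p * n = 3.01 * 2.81 = 8.4581
Step 2 — Vs / (p*n) = 6.0 / 8.4581 = 0.709379 (6 d.p.)
Step 3 — s = 1 - 0.709379 = 0.290621

0.290621


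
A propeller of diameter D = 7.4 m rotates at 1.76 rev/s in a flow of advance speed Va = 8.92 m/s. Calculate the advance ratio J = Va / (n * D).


Formula: J = Va / (n * D)
Step 1 — n * D = 1.76 * 7.4 = 13.024
Step 2 — J = 8.92 / 13.024 ≈ 0.68489 (5 s.f.)

0.68489


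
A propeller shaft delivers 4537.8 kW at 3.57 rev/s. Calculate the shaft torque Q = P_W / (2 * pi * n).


Formula: Q = P_W / (2 * pi * n)
Step 1 — P_W = 4537.8 kW * 1000 = 4537800.0 W
Step 2 — 2 * pi * n = 2 * pi * 3.57 = 22.430972
Step 3 — Q = 4537800.0 / 22.430972 ≈ 202300 N·m (5 s.f.)

202300 N·m


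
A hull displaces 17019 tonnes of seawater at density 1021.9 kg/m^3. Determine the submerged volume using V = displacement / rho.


Formula: V = mass / rho
Step 1 — convert tonnes to kg: 17019 t * 1000 = 17019000 kg
Step 2 — V = 17019000 / 1021.9 ≈ 16654 m^3 (5 s.f.)

16654 m^3


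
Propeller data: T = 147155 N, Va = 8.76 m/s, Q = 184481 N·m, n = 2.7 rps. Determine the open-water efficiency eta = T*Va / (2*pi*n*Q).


Formula: eta = T * Va / (2 * pi * n * Q)
Step 1 — numerator = T * Va = 147155 * 8.76 = 1289077.8
Step 2 — 2 * pi * n = 2 * pi * 2.7 = 16.9646
Step 3 — denominator = 16.9646 * 184481 = 3129646.37
Step 4 — eta = 1289077.8 / 3129646.37 ≈ 0.41189 (5 s.f.)

0.41189


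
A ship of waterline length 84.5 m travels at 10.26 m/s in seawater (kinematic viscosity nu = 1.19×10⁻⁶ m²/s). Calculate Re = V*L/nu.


Formula: Re = V * L / nu
Step 1 — V * L = 10.26 * 84.5 = 866.97 m^2/s
Step 2 — Re = 866.97 / 1.19e-6 = 7.29e+08

7.29e+08


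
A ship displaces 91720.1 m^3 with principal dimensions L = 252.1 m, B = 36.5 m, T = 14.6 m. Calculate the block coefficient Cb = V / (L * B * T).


Formula: Cb = V / (L * B * T)
Step 1 — L * B * T = 252.1 * 36.5 * 14.6 = 134344.09 m^3
Step 2 — Cb = 91720.1 / 134344.09 ≈ 0.68273 (5 s.f.)

0.68273


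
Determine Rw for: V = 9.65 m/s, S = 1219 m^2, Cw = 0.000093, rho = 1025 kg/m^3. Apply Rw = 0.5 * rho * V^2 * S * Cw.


Formula: Rw = 0.5 * rho * V^2 * S * Cw
Step 1 — V^2 = 9.65^2 = 93.1225
Step 2 — 0.5 * rho * V^2 = 0.5 * 1025 * 93.1225 = 47725.28125
Step 3 — Rw = 47725.28125 * 1219 * 0.000093 ≈ 5410.5 N (5 s.f.)

5410.5 N


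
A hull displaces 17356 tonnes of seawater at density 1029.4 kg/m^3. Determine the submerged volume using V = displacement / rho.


Formula: V = mass / rho
Step 1 — convert tonnes to kg: 17356 t * 1000 = 17356000 kg
Step 2 — V = 17356000 / 1029.4 ≈ 16860 m^3 (5 s.f.)

16860 m^3


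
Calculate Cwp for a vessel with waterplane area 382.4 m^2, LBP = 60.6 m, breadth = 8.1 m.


Formula: Cwp = Aw / (L * B)
Step 1 — L * B = 60.6 * 8.1 = 490.86 m^2
Step 2 — Cwp = 382.4 / 490.86 ≈ 0.77904 (5 s.f.)

0.77904


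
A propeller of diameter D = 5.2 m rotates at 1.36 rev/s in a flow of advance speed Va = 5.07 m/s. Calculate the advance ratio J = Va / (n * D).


Formula: J = Va / (n * D)
Step 1 — n * D = 1.36 * 5.2 = 7.072
Step 2 — J = 5.07 / 7.072 ≈ 0.71691 (5 s.f.)

0.71691


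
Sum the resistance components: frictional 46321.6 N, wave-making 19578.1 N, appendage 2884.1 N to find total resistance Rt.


Formula: Rt = Rf + Rw + Ra
Substituting: Rt = 46321.6 + 19578.1 + 2884.1
Result: Rt = 68783.8 N

68783.8 N


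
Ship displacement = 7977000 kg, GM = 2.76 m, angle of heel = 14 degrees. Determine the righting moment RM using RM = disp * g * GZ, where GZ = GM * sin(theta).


Formula: GZ = GM * sin(theta); RM = disp * g * GZ
Step 1 — GZ = 2.76 * sin(14°) = 2.76 * 0.241922 = 0.667705 m
Step 2 — RM = 7977000 * 9.81 * 0.667705 ≈ 52251000 N·m (5 s.f.)

52251000 N·m


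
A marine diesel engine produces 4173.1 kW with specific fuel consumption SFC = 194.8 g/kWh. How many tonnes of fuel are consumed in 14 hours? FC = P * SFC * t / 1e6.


Formula: FC (tonnes) = P * SFC * t / 1,000,000
Step 1 — P * SFC * t = 4173.1 * 194.8 * 14 = 11380878.32 g
Step 2 — FC (tonnes) = 11380878.32 / 1,000,000 ≈ 11.381 tonnes (5 s.f.)

11.381 tonnes


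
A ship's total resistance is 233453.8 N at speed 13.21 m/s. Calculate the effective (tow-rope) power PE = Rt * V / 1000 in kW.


Formula: PE = Rt * V / 1000 (kW)
Step 1 — PE (W) = 233453.8 * 13.21 = 3083924.698 W
Step 2 — PE (kW) = 3083924.698 / 1000 ≈ 3083.9 kW (5 s.f.)

3083.9 kW


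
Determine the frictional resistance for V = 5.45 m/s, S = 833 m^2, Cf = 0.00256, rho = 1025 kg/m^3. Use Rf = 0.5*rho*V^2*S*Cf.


Formula: Rf = 0.5 * rho * V^2 * S * Cf
Step 1 — V^2 = 5.45^2 = 29.7025
Step 2 — 0.5 * rho * V^2 = 0.5 * 1025 * 29.7025 = 15222.53125
Step 3 — Rf = 15222.53125 * 833 * 0.00256 ≈ 32462 N (5 s.f.)

32462 N


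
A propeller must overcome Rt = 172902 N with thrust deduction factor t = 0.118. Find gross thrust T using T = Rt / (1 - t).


Formula: T = Rt / (1 - t)
Step 1 — (1 - t) = 1 - 0.118 = 0.882
Step 2 — T = 172902 / 0.882 ≈ 196030 N (5 s.f.)

196030 N


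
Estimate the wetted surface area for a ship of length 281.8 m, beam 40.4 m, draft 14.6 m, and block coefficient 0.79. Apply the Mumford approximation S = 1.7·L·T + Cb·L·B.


Formula: S = 1.7*L*T + V/T with V = Cb*L*B*T, i.e. S = L * (1.7*T + Cb*B)
Step 1 — 1.7*T = 1.7 * 14.6 = 24.82 m
Step 2 — Cb*B = 0.79 * 40.4 = 31.916 m
Step 3 — 1.7*T + Cb*B = 24.82 + 31.916 = 56.736 m
Step 4 — S = 281.8 * 56.736 ≈ 15988 m^2 (5 s.f.)

15988 m^2


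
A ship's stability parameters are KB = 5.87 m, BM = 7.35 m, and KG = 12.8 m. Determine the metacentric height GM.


Formula: GM = KB + BM - KG
Step 1 — KM = KB + BM = 5.87 + 7.35 = 13.22 m
Step 2 — GM = KM - KG = 13.22 - 12.8 = 0.42 m

0.42 m


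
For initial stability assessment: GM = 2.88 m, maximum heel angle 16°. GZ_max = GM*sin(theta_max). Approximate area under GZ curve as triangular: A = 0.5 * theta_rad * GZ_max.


Formula: GZ_max = GM * sin(theta); Area = 0.5 * theta_rad * GZ_max
Step 1 — GZ_max = 2.88 * sin(16°) = 2.88 * 0.275637 = 0.793835 m
Step 2 — theta_rad = 16 * pi/180 = 0.279253 rad
Step 3 — Area = 0.5 * 0.279253 * 0.793835 ≈ 0.11084 m·rad (5 s.f.)

0.11084 m·rad


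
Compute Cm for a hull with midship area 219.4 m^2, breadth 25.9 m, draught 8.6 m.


Formula: Cm = Am / (B * T)
Step 1 — B * T = 25.9 * 8.6 = 222.74 m^2
Step 2 — Cm = 219.4 / 222.74 ≈ 0.98500 (5 s.f.)

0.98500


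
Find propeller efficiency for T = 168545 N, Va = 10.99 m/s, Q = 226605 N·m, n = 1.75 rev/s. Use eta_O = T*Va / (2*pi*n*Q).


Formula: eta = T * Va / (2 * pi * n * Q)
Step 1 — numerator = T * Va = 168545 * 10.99 = 1852309.55
Step 2 — 2 * pi * n = 2 * pi * 1.75 = 10.995574
Step 3 — denominator = 10.995574 * 226605 = 2491652.05
Step 4 — eta = 1852309.55 / 2491652.05 ≈ 0.74341 (5 s.f.)

0.74341


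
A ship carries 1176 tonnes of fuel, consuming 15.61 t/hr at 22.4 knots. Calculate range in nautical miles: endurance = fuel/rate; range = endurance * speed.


Formula: endurance = fuel / rate; range = endurance * speed
Step 1 — endurance = 1176 / 15.61 = 75.3363 hours
Step 2 — range = 75.3363 * 22.4 ≈ 1687.5 nautical miles (5 s.f.)

1687.5 NM


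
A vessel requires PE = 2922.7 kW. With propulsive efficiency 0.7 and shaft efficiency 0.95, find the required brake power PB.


Formula: PB = PE / (eta_D * eta_S)
Step 1 — combined efficiency = eta_D * eta_S = 0.7 * 0.95 = 0.665
Step 2 — PB = 2922.7 / 0.665 ≈ 4395.0 kW (5 s.f.)

4395.0 kW


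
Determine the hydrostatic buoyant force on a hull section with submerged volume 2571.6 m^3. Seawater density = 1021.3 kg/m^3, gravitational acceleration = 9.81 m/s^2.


Formula: Fb = rho * g * V
Substituting: Fb = 1021.3 * 9.81 * 2571.6
Intermediate: 1021.3 * 9.81 = 10018.953
Result: Fb = 10018.953 * 2571.6 ≈ 25765000 N (5 s.f.)

25765000 N


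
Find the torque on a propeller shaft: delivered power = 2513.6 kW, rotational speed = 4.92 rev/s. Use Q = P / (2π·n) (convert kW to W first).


Formula: Q = P_W / (2 * pi * n)
Step 1 — P_W = 2513.6 kW * 1000 = 2513600.0 W
Step 2 — 2 * pi * n = 2 * pi * 4.92 = 30.913272
Step 3 — Q = 2513600.0 / 30.913272 ≈ 81311 N·m (5 s.f.)

81311 N·m


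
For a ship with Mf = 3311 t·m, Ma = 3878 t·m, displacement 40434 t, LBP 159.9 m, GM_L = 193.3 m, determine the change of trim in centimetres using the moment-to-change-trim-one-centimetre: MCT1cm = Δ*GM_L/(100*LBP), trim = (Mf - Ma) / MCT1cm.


Formula: net trimming moment = Mf - Ma; MCT1cm = Δ*GM_L/(100*LBP); trim = net moment / MCT1cm
Step 1 — net trimming moment = 3311 - 3878 = -567 t·m
Step 2 — MCT1cm = 40434 * 193.3 / (100 * 159.9) = 488.7988 t·m/cm
Step 3 — trim = -567 / 488.7988 ≈ -1.1600 cm (5 s.f.)

-1.1600 cm


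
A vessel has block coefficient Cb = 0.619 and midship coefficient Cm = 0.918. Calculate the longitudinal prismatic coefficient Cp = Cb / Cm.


Formula: Cp = Cb / Cm
Substituting: Cp = 0.619 / 0.918
Result: Cp ≈ 0.67429 (5 s.f.)

0.67429


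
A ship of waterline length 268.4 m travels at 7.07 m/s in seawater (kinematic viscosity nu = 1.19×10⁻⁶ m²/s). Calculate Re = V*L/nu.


Formula: Re = V * L / nu
Step 1 — V * L = 7.07 * 268.4 = 1897.588 m^2/s
Step 2 — Re = 1897.588 / 1.19e-6 = 1.59e+09

1.59e+09


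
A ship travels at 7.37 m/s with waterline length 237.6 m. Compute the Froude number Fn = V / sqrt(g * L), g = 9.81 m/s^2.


Formula: Fn = V / sqrt(g * L)
Step 1 — g * L = 9.81 * 237.6 = 2330.856
Step 2 — sqrt(g * L) = sqrt(2330.856) = 48.27894
Step 3 — Fn = 7.37 / 48.27894 ≈ 0.15265 (5 s.f.)

0.15265


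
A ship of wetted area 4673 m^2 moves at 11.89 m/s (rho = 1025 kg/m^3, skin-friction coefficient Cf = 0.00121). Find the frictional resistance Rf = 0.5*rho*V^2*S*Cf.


Formula: Rf = 0.5 * rho * V^2 * S * Cf
Step 1 — V^2 = 11.89^2 = 141.3721
Step 2 — 0.5 * rho * V^2 = 0.5 * 1025 * 141.3721 = 72453.20125
Step 3 — Rf = 72453.20125 * 4673 * 0.00121 ≈ 409670 N (5 s.f.)

409670 N


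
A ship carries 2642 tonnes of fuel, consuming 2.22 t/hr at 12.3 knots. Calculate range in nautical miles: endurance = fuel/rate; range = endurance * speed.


Formula: endurance = fuel / rate; range = endurance * speed
Step 1 — endurance = 2642 / 2.22 = 1190.0901 hours
Step 2 — range = 1190.0901 * 12.3 ≈ 14638 nautical miles (5 s.f.)

14638 NM


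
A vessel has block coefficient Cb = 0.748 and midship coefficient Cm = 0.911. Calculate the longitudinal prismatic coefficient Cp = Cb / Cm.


Formula: Cp = Cb / Cm
Substituting: Cp = 0.748 / 0.911
Result: Cp ≈ 0.82108 (5 s.f.)

0.82108


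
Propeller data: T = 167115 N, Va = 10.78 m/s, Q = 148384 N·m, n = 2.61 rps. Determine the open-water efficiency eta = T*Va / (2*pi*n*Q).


Formula: eta = T * Va / (2 * pi * n * Q)
Step 1 — numerator = T * Va = 167115 * 10.78 = 1801499.7
Step 2 — 2 * pi * n = 2 * pi * 2.61 = 16.399114
Step 3 — denominator = 16.399114 * 148384 = 2433366.13
Step 4 — eta = 1801499.7 / 2433366.13 ≈ 0.74033 (5 s.f.)

0.74033


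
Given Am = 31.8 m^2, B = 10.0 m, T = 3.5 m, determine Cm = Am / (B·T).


Formula: Cm = Am / (B * T)
Step 1 — B * T = 10.0 * 3.5 = 35.0 m^2
Step 2 — Cm = 31.8 / 35.0 ≈ 0.90857 (5 s.f.)

0.90857


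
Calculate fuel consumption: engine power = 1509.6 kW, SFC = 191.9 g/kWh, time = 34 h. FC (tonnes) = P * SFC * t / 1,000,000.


Formula: FC (tonnes) = P * SFC * t / 1,000,000
Step 1 — P * SFC * t = 1509.6 * 191.9 * 34 = 9849536.16 g
Step 2 — FC (tonnes) = 9849536.16 / 1,000,000 ≈ 9.8495 tonnes (5 s.f.)

9.8495 tonnes


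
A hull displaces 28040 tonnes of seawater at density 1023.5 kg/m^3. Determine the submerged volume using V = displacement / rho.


Formula: V = mass / rho
Step 1 — convert tonnes to kg: 28040 t * 1000 = 28040000 kg
Step 2 — V = 28040000 / 1023.5 ≈ 27396 m^3 (5 s.f.)

27396 m^3


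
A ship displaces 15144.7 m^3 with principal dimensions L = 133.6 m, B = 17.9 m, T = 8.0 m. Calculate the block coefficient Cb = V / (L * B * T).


Formula: Cb = V / (L * B * T)
Step 1 — L * B * T = 133.6 * 17.9 * 8.0 = 19131.52 m^3
Step 2 — Cb = 15144.7 / 19131.52 ≈ 0.79161 (5 s.f.)

0.79161


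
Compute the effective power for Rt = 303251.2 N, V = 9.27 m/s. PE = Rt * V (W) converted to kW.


Formula: PE = Rt * V / 1000 (kW)
Step 1 — PE (W) = 303251.2 * 9.27 = 2811138.624 W
Step 2 — PE (kW) = 2811138.624 / 1000 ≈ 2811.1 kW (5 s.f.)

2811.1 kW


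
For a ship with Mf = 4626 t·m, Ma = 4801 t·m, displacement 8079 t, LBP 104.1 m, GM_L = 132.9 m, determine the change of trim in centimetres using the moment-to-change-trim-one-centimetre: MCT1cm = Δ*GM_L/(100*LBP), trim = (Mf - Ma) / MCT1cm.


Formula: net trimming moment = Mf - Ma; MCT1cm = Δ*GM_L/(100*LBP); trim = net moment / MCT1cm
Step 1 — net trimming moment = 4626 - 4801 = -175 t·m
Step 2 — MCT1cm = 8079 * 132.9 / (100 * 104.1) = 103.1411 t·m/cm
Step 3 — trim = -175 / 103.1411 ≈ -1.6967 cm (5 s.f.)

-1.6967 cm


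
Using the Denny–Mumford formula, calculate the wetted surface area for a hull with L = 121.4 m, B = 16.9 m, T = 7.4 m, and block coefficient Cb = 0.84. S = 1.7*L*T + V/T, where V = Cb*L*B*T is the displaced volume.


Formula: S = 1.7*L*T + V/T with V = Cb*L*B*T, i.e. S = L * (1.7*T + Cb*B)
Step 1 — 1.7*T = 1.7 * 7.4 = 12.58 m
Step 2 — Cb*B = 0.84 * 16.9 = 14.196 m
Step 3 — 1.7*T + Cb*B = 12.58 + 14.196 = 26.776 m
Step 4 — S = 121.4 * 26.776 ≈ 3250.6 m^2 (5 s.f.)

3250.6 m^2


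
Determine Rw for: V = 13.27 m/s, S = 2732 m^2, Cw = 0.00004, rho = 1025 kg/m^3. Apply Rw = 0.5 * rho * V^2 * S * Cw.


Formula: Rw = 0.5 * rho * V^2 * S * Cw
Step 1 — V^2 = 13.27^2 = 176.0929
Step 2 — 0.5 * rho * V^2 = 0.5 * 1025 * 176.0929 = 90247.61125
Step 3 — Rw = 90247.61125 * 2732 * 0.00004 ≈ 9862.3 N (5 s.f.)

9862.3 N
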